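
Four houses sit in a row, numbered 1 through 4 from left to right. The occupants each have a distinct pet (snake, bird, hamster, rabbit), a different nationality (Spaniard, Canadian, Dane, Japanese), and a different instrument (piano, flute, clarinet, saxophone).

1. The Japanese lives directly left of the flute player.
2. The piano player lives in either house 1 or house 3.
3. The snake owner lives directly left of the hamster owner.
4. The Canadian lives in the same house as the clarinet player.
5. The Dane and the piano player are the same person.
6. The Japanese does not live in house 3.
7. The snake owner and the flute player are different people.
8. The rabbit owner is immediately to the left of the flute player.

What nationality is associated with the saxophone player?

The rabbit owner is narrowed to house 1 or 2; consider each.
Placing it in house 2 leads to a contradiction, so it's in house 1.
Clue 8: the flute player is in house 2.
Clue 1 places the Japanese in house 1.
From clue 7, the snake owner must be in house 3.
That leaves bird as the pet for house 2.
That leaves hamster as the pet for house 4.
House 2's nationality must be Spaniard (nothing else left).
House 4 nationality: only Canadian fits.
The clarinet player is in house 4 (clue 4).
Clue 5 places the piano player in house 3.
So house 3 gets Dane for nationality.
So house 1 gets saxophone for instrument.
So: house 1 = rabbit/Japanese/saxophone, house 2 = bird/Spaniard/flute, house 3 = snake/Dane/piano, house 4 = hamster/Canadian/clarinet.

Japanese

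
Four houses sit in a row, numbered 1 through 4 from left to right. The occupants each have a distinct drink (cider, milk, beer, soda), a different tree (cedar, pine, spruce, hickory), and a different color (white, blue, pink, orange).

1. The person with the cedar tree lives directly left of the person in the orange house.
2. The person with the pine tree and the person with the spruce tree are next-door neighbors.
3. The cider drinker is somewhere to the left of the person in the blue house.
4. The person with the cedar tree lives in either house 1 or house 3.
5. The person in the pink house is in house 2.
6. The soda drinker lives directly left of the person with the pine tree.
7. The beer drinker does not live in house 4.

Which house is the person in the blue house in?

3

From clue 5, the person in the pink house must be in house 2.
House 4's drink must be milk (nothing else left).
That leaves white as the color for house 1.
By clue 1, the person with the cedar tree is in house 3.
By clue 1, the person in the orange house is in house 4.
House 3's color must be blue (nothing else left).
By clue 2, the person with the pine tree is in house 2.
Clue 2: the person with the spruce tree is in house 1.
Clue 6: the soda drinker is in house 1.
That leaves beer as the drink for house 3.
That leaves hickory as the tree for house 4.
The only drink still possible for house 2 is cider.
So: house 1 = soda/spruce/white, house 2 = cider/pine/pink, house 3 = beer/cedar/blue, house 4 = milk/hickory/orange.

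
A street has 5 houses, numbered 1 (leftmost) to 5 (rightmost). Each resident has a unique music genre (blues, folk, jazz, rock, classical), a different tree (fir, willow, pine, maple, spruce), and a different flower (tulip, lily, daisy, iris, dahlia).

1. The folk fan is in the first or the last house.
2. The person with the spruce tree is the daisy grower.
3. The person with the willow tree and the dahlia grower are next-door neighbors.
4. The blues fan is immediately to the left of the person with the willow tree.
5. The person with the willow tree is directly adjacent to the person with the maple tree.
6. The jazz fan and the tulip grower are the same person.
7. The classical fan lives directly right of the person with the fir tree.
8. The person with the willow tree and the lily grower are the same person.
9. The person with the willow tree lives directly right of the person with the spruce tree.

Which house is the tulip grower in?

1

The folk fan is narrowed to house 1 or 5; consider each.
Placing it in house 1 leads to a contradiction, so it's in house 5.
The classical fan is narrowed to house 2 or 3 or 4; consider each.
Placing it in house 3 and house 4 leads to a contradiction, so it's in house 2.
Clue 7: the person with the fir tree is in house 1.
House 2 tree: only pine fits.
House 2's flower must be iris (nothing else left).
House 1 flower: only tulip fits.
From clue 6, the jazz fan must be in house 1.
The blues fan is narrowed to house 3 or 4; consider each.
Placing it in house 4 leads to a contradiction, so it's in house 3.
The person with the willow tree is in house 4 (clue 4).
From clue 8, the lily grower must be in house 4.
From clue 9, the person with the spruce tree must be in house 3.
House 4 music genre: only rock fits.
House 5 tree: only maple fits.
House 3's flower must be daisy (nothing else left).
House 5's flower must be dahlia (nothing else left).
So: house 1 = jazz/fir/tulip, house 2 = classical/pine/iris, house 3 = blues/spruce/daisy, house 4 = rock/willow/lily, house 5 = folk/maple/dahlia.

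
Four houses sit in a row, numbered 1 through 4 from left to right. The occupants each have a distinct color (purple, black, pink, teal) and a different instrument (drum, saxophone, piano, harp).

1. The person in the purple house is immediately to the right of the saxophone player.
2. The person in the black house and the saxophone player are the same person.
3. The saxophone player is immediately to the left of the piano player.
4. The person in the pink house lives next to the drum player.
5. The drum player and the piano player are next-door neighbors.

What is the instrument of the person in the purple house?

piano

The person in the black house is narrowed to house 1 or 2 or 3; consider each.
Placing it in house 2 and house 3 leads to a contradiction, so it's in house 1.
Clue 2 places the saxophone player in house 1.
By clue 3, the piano player is in house 2.
So house 4 gets harp for instrument.
Clue 1 places the person in the purple house in house 2.
So house 3 gets teal for color.
The only color still possible for house 4 is pink.
That leaves drum as the instrument for house 3.
So: house 1 = black/saxophone, house 2 = purple/piano, house 3 = teal/drum, house 4 = pink/harp.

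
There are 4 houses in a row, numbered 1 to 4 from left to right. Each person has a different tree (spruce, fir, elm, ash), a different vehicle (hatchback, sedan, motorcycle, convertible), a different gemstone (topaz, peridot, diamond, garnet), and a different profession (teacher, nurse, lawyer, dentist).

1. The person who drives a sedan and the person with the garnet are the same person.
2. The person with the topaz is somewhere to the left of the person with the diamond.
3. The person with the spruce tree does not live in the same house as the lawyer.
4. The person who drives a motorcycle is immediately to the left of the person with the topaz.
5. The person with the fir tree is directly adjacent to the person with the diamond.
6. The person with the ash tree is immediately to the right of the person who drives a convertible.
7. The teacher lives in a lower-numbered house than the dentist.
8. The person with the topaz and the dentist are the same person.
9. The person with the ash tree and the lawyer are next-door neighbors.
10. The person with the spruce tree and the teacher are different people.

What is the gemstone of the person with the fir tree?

The person who drives a motorcycle is narrowed to house 1 or 2; consider each.
Placing it in house 2 leads to a contradiction, so it's in house 1.
Clue 4: the person with the topaz is in house 2.
Clue 8: the dentist is in house 2.
That leaves elm as the tree for house 1.
That leaves peridot as the gemstone for house 1.
That leaves teacher as the profession for house 1.
The person with the ash tree is narrowed to house 3 or 4; consider each.
Placing it in house 4 leads to a contradiction, so it's in house 3.
From clue 6, the person who drives a convertible must be in house 2.
From clue 9, the lawyer must be in house 4.
So house 3 gets nurse for profession.
Clue 3 places the person with the spruce tree in house 2.
From clue 5, the person with the diamond must be in house 3.
House 4's tree must be fir (nothing else left).
House 4 gemstone: only garnet fits.
Clue 1 places the person who drives a sedan in house 4.
That leaves hatchback as the vehicle for house 3.
So: house 1 = elm/motorcycle/peridot/teacher, house 2 = spruce/convertible/topaz/dentist, house 3 = ash/hatchback/diamond/nurse, house 4 = fir/sedan/garnet/lawyer.

garnet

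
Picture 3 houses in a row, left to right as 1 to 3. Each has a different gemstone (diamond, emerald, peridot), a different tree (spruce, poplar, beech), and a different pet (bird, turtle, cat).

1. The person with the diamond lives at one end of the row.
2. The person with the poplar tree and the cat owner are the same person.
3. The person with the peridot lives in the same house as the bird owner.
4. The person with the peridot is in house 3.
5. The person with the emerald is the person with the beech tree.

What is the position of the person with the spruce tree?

3

Clue 4 places the person with the peridot in house 3.
So house 2 gets emerald for gemstone.
Clue 3 places the bird owner in house 3.
From clue 5, the person with the beech tree must be in house 2.
The only gemstone still possible for house 1 is diamond.
From clue 2, the person with the poplar tree must be in house 1.
By clue 2, the cat owner is in house 1.
The only tree still possible for house 3 is spruce.
That leaves turtle as the pet for house 2.
So: house 1 = diamond/poplar/cat, house 2 = emerald/beech/turtle, house 3 = peridot/spruce/bird.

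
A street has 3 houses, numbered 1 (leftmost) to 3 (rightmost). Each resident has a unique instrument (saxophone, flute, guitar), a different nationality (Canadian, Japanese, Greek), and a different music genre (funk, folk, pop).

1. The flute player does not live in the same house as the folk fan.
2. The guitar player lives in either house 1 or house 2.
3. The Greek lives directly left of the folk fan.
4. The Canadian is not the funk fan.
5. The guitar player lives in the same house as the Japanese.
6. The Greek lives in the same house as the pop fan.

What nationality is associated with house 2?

House 3's nationality must be Canadian (nothing else left).
That leaves folk as the music genre for house 3.
From clue 3, the Greek must be in house 2.
The pop fan is in house 2 (clue 6).
The only instrument still possible for house 3 is saxophone.
That leaves Japanese as the nationality for house 1.
House 1's music genre must be funk (nothing else left).
From clue 5, the guitar player must be in house 1.
So house 2 gets flute for instrument.
So: house 1 = guitar/Japanese/funk, house 2 = flute/Greek/pop, house 3 = saxophone/Canadian/folk.

Greek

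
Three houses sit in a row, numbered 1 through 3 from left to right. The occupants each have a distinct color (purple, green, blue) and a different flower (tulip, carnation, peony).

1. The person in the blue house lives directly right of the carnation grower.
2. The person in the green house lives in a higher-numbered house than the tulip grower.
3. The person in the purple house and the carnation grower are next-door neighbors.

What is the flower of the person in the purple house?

tulip

House 1 color: only purple fits.
So house 3 gets peony for flower.
Clue 3 places the carnation grower in house 2.
House 1 flower: only tulip fits.
Clue 1: the person in the blue house is in house 3.
The only color still possible for house 2 is green.
So: house 1 = purple/tulip, house 2 = green/carnation, house 3 = blue/peony.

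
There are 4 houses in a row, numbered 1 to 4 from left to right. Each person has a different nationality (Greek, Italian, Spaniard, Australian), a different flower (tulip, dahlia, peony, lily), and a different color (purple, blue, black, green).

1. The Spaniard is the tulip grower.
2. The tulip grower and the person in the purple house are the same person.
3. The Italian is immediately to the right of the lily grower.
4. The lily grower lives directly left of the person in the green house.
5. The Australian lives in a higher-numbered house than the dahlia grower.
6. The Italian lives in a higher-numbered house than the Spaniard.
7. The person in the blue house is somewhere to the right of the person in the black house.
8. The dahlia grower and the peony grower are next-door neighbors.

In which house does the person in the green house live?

3

House 4's flower must be peony (nothing else left).
Clue 8: the dahlia grower is in house 3.
Clue 5 places the Australian in house 4.
So house 4 gets blue for color.
The Italian is narrowed to house 2 or 3; consider each.
Placing it in house 2 leads to a contradiction, so it's in house 3.
Clue 3: the lily grower is in house 2.
By clue 4, the person in the green house is in house 3.
House 1 flower: only tulip fits.
The Spaniard is in house 1 (clue 1).
Clue 2: the person in the purple house is in house 1.
House 2's nationality must be Greek (nothing else left).
The only color still possible for house 2 is black.
So: house 1 = Spaniard/tulip/purple, house 2 = Greek/lily/black, house 3 = Italian/dahlia/green, house 4 = Australian/peony/blue.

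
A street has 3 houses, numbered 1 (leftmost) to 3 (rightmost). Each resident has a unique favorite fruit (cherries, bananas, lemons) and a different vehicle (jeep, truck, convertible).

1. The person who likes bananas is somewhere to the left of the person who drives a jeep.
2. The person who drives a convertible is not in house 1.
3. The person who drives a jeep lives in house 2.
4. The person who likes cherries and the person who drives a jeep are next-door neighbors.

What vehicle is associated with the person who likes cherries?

Clue 3: the person who drives a jeep is in house 2.
That leaves truck as the vehicle for house 1.
The only vehicle still possible for house 3 is convertible.
Clue 1: the person who likes bananas is in house 1.
House 2's favorite fruit must be lemons (nothing else left).
So house 3 gets cherries for favorite fruit.
So: house 1 = bananas/truck, house 2 = lemons/jeep, house 3 = cherries/convertible.

convertible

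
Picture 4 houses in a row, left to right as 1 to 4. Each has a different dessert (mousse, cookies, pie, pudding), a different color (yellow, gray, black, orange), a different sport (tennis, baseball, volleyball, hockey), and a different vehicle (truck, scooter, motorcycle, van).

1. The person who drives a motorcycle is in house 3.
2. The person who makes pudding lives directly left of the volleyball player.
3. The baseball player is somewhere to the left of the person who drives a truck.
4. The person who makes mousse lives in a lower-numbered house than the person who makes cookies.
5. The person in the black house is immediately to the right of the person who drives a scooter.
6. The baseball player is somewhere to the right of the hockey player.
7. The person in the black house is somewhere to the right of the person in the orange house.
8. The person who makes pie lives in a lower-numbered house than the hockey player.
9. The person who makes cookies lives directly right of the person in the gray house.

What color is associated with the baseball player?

gray

Clue 1 places the person who drives a motorcycle in house 3.
The person who makes pie is in house 1 (clue 8).
By clue 8, the hockey player is in house 2.
The only dessert still possible for house 4 is cookies.
House 1's sport must be tennis (nothing else left).
House 4 sport: only volleyball fits.
Clue 2: the person who makes pudding is in house 3.
Clue 3 places the person who drives a truck in house 4.
The person in the gray house is in house 3 (clue 9).
House 2 dessert: only mousse fits.
House 1's color must be orange (nothing else left).
The only color still possible for house 2 is black.
The only color still possible for house 4 is yellow.
House 3 sport: only baseball fits.
From clue 5, the person who drives a scooter must be in house 1.
That leaves van as the vehicle for house 2.
So: house 1 = pie/orange/tennis/scooter, house 2 = mousse/black/hockey/van, house 3 = pudding/gray/baseball/motorcycle, house 4 = cookies/yellow/volleyball/truck.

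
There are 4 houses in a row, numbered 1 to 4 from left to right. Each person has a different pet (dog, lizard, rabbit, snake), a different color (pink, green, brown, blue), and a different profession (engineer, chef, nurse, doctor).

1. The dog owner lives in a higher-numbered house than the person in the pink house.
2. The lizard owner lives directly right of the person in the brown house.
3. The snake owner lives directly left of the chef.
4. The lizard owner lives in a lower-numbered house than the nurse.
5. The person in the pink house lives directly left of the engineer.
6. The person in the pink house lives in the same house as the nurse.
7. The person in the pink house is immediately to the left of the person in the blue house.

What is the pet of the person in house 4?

Clue 6 places the person in the pink house in house 3.
The nurse is in house 3 (clue 6).
By clue 7, the person in the blue house is in house 4.
So house 1 gets doctor for profession.
By clue 1, the dog owner is in house 4.
From clue 4, the lizard owner must be in house 2.
Clue 5: the engineer is in house 4.
That leaves chef as the profession for house 2.
Clue 2 places the person in the brown house in house 1.
Clue 3 places the snake owner in house 1.
House 3's pet must be rabbit (nothing else left).
So house 2 gets green for color.
So: house 1 = snake/brown/doctor, house 2 = lizard/green/chef, house 3 = rabbit/pink/nurse, house 4 = dog/blue/engineer.

dog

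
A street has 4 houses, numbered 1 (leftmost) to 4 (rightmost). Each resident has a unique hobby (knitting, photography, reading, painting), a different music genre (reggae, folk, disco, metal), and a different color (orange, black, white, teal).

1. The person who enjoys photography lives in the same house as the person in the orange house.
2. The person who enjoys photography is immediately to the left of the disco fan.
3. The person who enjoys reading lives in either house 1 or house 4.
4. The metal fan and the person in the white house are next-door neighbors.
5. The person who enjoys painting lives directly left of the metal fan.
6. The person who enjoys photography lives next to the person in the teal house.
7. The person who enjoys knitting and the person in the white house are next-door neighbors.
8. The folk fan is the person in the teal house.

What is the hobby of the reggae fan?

photography

The person who enjoys reading is narrowed to house 1 or 4; consider each.
Placing it in house 4 leads to a contradiction, so it's in house 1.
So house 4 gets knitting for hobby.
Clue 7: the person in the white house is in house 3.
The person who enjoys photography is in house 2 (clue 1).
Clue 2 places the disco fan in house 3.
From clue 4, the metal fan must be in house 4.
The person who enjoys painting is in house 3 (clue 5).
By clue 6, the person in the teal house is in house 1.
The folk fan is in house 1 (clue 8).
The only music genre still possible for house 2 is reggae.
House 2's color must be orange (nothing else left).
The only color still possible for house 4 is black.
So: house 1 = reading/folk/teal, house 2 = photography/reggae/orange, house 3 = painting/disco/white, house 4 = knitting/metal/black.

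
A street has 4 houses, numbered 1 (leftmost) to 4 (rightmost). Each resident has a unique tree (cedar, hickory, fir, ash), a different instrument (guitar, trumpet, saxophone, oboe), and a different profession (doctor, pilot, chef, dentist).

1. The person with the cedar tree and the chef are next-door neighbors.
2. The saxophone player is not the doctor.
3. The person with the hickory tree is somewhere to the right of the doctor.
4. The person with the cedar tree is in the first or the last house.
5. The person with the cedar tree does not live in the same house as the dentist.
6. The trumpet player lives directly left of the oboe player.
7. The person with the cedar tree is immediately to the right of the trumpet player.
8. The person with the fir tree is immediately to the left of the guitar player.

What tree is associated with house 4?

From clue 7, the person with the cedar tree must be in house 4.
Clue 7 places the trumpet player in house 3.
House 1 instrument: only saxophone fits.
Clue 1 places the chef in house 3.
Clue 3 places the person with the hickory tree in house 3.
Clue 3 places the doctor in house 2.
Clue 6 places the oboe player in house 4.
The only tree still possible for house 1 is fir.
That leaves ash as the tree for house 2.
House 2 instrument: only guitar fits.
House 1's profession must be dentist (nothing else left).
So house 4 gets pilot for profession.
So: house 1 = fir/saxophone/dentist, house 2 = ash/guitar/doctor, house 3 = hickory/trumpet/chef, house 4 = cedar/oboe/pilot.

cedar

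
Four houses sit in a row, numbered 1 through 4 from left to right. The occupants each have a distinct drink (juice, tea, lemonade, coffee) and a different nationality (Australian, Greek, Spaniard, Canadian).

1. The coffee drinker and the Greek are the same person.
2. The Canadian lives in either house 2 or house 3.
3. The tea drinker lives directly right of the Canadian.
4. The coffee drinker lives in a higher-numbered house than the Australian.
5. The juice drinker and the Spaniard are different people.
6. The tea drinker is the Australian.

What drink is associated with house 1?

lemonade

The tea drinker is in house 3 (clue 6).
Clue 6: the Australian is in house 3.
So house 2 gets Canadian for nationality.
By clue 1, the coffee drinker is in house 4.
The Greek is in house 4 (clue 1).
So house 1 gets Spaniard for nationality.
Clue 5: the juice drinker is in house 2.
House 1 drink: only lemonade fits.
So: house 1 = lemonade/Spaniard, house 2 = juice/Canadian, house 3 = tea/Australian, house 4 = coffee/Greek.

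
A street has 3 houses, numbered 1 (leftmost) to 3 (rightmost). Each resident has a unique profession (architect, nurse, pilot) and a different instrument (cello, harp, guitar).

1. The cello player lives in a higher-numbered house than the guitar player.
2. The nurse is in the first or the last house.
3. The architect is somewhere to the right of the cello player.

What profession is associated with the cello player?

pilot

From clue 3, the architect must be in house 3.
Clue 3 places the cello player in house 2.
House 1 profession: only nurse fits.
That leaves pilot as the profession for house 2.
The only instrument still possible for house 1 is guitar.
The only instrument still possible for house 3 is harp.
So: house 1 = nurse/guitar, house 2 = pilot/cello, house 3 = architect/harp.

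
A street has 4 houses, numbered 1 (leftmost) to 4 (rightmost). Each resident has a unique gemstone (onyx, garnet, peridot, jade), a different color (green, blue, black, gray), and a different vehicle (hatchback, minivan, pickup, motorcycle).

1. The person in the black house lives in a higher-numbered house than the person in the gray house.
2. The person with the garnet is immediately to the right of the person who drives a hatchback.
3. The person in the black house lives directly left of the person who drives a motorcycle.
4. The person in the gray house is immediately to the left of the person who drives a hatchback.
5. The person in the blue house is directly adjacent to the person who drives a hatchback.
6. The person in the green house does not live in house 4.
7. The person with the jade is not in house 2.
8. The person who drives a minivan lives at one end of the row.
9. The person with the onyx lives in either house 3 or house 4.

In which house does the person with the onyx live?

3

That leaves blue as the color for house 4.
By clue 5, the person who drives a hatchback is in house 3.
So house 2 gets peridot for gemstone.
That leaves pickup as the vehicle for house 2.
The only vehicle still possible for house 4 is motorcycle.
From clue 2, the person with the garnet must be in house 4.
The person in the black house is in house 3 (clue 3).
The person in the gray house is in house 2 (clue 4).
House 1 gemstone: only jade fits.
House 3's gemstone must be onyx (nothing else left).
So house 1 gets green for color.
House 1's vehicle must be minivan (nothing else left).
So: house 1 = jade/green/minivan, house 2 = peridot/gray/pickup, house 3 = onyx/black/hatchback, house 4 = garnet/blue/motorcycle.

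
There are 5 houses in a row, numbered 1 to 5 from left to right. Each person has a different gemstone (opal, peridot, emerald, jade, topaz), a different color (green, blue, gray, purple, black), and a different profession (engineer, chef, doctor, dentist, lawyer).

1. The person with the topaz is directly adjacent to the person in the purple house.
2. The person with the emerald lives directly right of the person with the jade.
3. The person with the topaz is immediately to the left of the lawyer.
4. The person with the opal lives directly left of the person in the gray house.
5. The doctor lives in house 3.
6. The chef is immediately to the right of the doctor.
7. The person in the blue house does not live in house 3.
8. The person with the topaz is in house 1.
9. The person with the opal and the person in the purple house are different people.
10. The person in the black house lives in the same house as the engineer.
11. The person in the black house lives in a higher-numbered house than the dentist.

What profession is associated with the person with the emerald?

From clue 5, the doctor must be in house 3.
By clue 6, the chef is in house 4.
By clue 8, the person with the topaz is in house 1.
Clue 1: the person in the purple house is in house 2.
By clue 3, the lawyer is in house 2.
That leaves black as the color for house 5.
That leaves dentist as the profession for house 1.
The only profession still possible for house 5 is engineer.
Clue 4 places the person with the opal in house 3.
The person in the gray house is in house 4 (clue 4).
That leaves green as the color for house 3.
The person with the emerald is in house 5 (clue 2).
Clue 2: the person with the jade is in house 4.
House 2's gemstone must be peridot (nothing else left).
The only color still possible for house 1 is blue.
So: house 1 = topaz/blue/dentist, house 2 = peridot/purple/lawyer, house 3 = opal/green/doctor, house 4 = jade/gray/chef, house 5 = emerald/black/engineer.

engineer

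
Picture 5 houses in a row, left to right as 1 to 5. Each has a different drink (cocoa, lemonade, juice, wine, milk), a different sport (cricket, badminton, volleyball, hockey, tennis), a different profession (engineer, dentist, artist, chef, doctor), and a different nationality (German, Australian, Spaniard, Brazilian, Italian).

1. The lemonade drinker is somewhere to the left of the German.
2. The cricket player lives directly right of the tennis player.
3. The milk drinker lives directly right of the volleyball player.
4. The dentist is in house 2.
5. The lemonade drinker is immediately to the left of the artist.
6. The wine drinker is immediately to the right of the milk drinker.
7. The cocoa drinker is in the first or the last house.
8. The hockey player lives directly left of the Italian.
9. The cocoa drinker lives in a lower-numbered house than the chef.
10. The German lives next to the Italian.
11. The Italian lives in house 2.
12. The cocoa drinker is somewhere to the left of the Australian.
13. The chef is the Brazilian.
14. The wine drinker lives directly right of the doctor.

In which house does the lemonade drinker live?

2

By clue 4, the dentist is in house 2.
From clue 9, the cocoa drinker must be in house 1.
From clue 11, the Italian must be in house 2.
That leaves engineer as the profession for house 1.
The only nationality still possible for house 1 is Spaniard.
Clue 8: the hockey player is in house 1.
Clue 10 places the German in house 3.
Clue 1 places the lemonade drinker in house 2.
Clue 5: the artist is in house 3.
The only profession still possible for house 4 is doctor.
That leaves chef as the profession for house 5.
From clue 13, the Brazilian must be in house 5.
Clue 14: the wine drinker is in house 5.
That leaves Australian as the nationality for house 4.
Clue 6: the milk drinker is in house 4.
House 3's drink must be juice (nothing else left).
Clue 3: the volleyball player is in house 3.
Clue 2 places the cricket player in house 5.
Clue 2: the tennis player is in house 4.
The only sport still possible for house 2 is badminton.
So: house 1 = cocoa/hockey/engineer/Spaniard, house 2 = lemonade/badminton/dentist/Italian, house 3 = juice/volleyball/artist/German, house 4 = milk/tennis/doctor/Australian, house 5 = wine/cricket/chef/Brazilian.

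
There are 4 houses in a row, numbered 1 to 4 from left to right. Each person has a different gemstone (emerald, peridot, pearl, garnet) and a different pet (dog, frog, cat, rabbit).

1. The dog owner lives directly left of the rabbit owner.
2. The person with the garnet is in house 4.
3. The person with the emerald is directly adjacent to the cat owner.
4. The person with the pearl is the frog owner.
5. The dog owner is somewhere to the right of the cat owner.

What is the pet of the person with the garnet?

rabbit

Clue 2: the person with the garnet is in house 4.
The only pet still possible for house 4 is rabbit.
By clue 1, the dog owner is in house 3.
The person with the pearl is narrowed to house 1 or 2; consider each.
Placing it in house 2 leads to a contradiction, so it's in house 1.
From clue 4, the frog owner must be in house 1.
So house 2 gets cat for pet.
Clue 3: the person with the emerald is in house 3.
That leaves peridot as the gemstone for house 2.
So: house 1 = pearl/frog, house 2 = peridot/cat, house 3 = emerald/dog, house 4 = garnet/rabbit.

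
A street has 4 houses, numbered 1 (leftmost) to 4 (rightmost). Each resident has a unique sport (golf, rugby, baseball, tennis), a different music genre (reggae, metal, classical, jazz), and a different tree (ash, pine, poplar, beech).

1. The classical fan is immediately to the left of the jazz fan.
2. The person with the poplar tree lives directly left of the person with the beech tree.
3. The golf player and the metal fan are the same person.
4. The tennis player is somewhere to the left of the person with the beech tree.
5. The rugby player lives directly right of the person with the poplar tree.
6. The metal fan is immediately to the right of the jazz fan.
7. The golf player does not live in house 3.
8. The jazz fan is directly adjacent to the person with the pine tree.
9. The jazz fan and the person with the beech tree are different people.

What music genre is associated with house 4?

metal

By clue 3, the golf player is in house 4.
Clue 3 places the metal fan in house 4.
The jazz fan is in house 3 (clue 6).
The classical fan is in house 2 (clue 1).
Clue 5: the rugby player is in house 2.
Clue 5 places the person with the poplar tree in house 1.
The only music genre still possible for house 1 is reggae.
House 3's tree must be ash (nothing else left).
By clue 2, the person with the beech tree is in house 2.
By clue 4, the tennis player is in house 1.
That leaves baseball as the sport for house 3.
So house 4 gets pine for tree.
So: house 1 = tennis/reggae/poplar, house 2 = rugby/classical/beech, house 3 = baseball/jazz/ash, house 4 = golf/metal/pine.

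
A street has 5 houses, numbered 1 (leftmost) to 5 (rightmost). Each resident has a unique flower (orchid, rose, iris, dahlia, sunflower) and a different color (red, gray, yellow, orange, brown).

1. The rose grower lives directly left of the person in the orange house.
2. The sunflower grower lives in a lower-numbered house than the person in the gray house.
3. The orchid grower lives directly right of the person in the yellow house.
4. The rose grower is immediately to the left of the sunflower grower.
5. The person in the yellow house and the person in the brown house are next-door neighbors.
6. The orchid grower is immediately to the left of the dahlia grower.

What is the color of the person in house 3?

yellow

The dahlia grower is narrowed to house 3 or 4 or 5; consider each.
Placing it in house 3 and house 4 leads to a contradiction, so it's in house 5.
From clue 6, the orchid grower must be in house 4.
Clue 3: the person in the yellow house is in house 3.
That leaves red as the color for house 1.
That leaves gray as the color for house 5.
The rose grower is in house 1 (clue 1).
By clue 1, the person in the orange house is in house 2.
Clue 4: the sunflower grower is in house 2.
That leaves iris as the flower for house 3.
House 4 color: only brown fits.
So: house 1 = rose/red, house 2 = sunflower/orange, house 3 = iris/yellow, house 4 = orchid/brown, house 5 = dahlia/gray.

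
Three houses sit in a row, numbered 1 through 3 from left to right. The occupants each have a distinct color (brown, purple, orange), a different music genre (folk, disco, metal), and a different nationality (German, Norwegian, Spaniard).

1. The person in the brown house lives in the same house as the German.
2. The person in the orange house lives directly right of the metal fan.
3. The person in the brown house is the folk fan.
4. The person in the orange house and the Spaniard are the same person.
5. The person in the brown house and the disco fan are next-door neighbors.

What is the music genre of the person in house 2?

disco

The person in the orange house is narrowed to house 2 or 3; consider each.
Placing it in house 3 leads to a contradiction, so it's in house 2.
Clue 2 places the metal fan in house 1.
The Spaniard is in house 2 (clue 4).
Clue 3 places the person in the brown house in house 3.
From clue 3, the folk fan must be in house 3.
Clue 5: the disco fan is in house 2.
The only color still possible for house 1 is purple.
Clue 1: the German is in house 3.
So house 1 gets Norwegian for nationality.
So: house 1 = purple/metal/Norwegian, house 2 = orange/disco/Spaniard, house 3 = brown/folk/German.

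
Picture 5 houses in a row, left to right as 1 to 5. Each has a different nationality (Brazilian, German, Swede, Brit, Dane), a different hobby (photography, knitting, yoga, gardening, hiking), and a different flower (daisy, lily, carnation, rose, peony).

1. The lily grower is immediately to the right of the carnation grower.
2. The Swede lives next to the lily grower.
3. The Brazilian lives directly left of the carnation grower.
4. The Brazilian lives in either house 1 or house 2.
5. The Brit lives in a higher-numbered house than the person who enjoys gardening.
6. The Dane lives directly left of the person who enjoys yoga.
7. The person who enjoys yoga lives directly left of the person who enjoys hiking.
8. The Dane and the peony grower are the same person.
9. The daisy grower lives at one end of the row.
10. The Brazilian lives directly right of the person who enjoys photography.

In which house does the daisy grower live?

5

By clue 10, the Brazilian is in house 2.
The person who enjoys photography is in house 1 (clue 10).
Clue 3: the carnation grower is in house 3.
So house 1 gets peony for flower.
The only flower still possible for house 2 is rose.
House 4 flower: only lily fits.
House 5's flower must be daisy (nothing else left).
From clue 8, the Dane must be in house 1.
By clue 6, the person who enjoys yoga is in house 2.
The person who enjoys hiking is in house 3 (clue 7).
House 5 hobby: only knitting fits.
From clue 5, the Brit must be in house 5.
House 4 nationality: only German fits.
The only hobby still possible for house 4 is gardening.
So house 3 gets Swede for nationality.
So: house 1 = Dane/photography/peony, house 2 = Brazilian/yoga/rose, house 3 = Swede/hiking/carnation, house 4 = German/gardening/lily, house 5 = Brit/knitting/daisy.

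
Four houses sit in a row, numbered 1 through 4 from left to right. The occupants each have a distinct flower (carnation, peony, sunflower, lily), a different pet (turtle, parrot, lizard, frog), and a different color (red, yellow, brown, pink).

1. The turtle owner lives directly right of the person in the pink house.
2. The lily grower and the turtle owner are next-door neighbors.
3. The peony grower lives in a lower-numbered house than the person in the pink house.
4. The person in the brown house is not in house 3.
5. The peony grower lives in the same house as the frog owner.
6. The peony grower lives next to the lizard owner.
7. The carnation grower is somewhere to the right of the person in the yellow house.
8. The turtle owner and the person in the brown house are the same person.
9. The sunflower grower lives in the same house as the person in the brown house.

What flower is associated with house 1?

peony

Clue 1: the turtle owner is in house 4.
By clue 1, the person in the pink house is in house 3.
Clue 2 places the lily grower in house 3.
The person in the brown house is in house 4 (clue 8).
The sunflower grower is in house 4 (clue 9).
The only flower still possible for house 1 is peony.
So house 2 gets carnation for flower.
The frog owner is in house 1 (clue 5).
The lizard owner is in house 2 (clue 6).
By clue 7, the person in the yellow house is in house 1.
House 3's pet must be parrot (nothing else left).
That leaves red as the color for house 2.
So: house 1 = peony/frog/yellow, house 2 = carnation/lizard/red, house 3 = lily/parrot/pink, house 4 = sunflower/turtle/brown.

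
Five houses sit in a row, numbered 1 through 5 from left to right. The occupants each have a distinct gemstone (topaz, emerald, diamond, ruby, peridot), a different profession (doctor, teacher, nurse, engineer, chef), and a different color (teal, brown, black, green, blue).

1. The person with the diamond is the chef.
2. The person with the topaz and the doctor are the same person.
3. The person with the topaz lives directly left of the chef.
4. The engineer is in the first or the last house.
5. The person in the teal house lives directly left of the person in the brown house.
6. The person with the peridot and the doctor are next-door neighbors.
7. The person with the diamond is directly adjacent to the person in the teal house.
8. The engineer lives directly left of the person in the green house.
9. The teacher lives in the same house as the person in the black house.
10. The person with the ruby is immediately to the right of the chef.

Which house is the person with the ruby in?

The engineer is in house 1 (clue 8).
From clue 8, the person in the green house must be in house 2.
The only color still possible for house 1 is blue.
The person with the diamond is narrowed to house 3 or 4; consider each.
Placing it in house 3 leads to a contradiction, so it's in house 4.
Clue 1: the chef is in house 4.
The person with the topaz is in house 3 (clue 3).
The person in the teal house is in house 3 (clue 7).
From clue 10, the person with the ruby must be in house 5.
By clue 2, the doctor is in house 3.
By clue 5, the person in the brown house is in house 4.
Clue 6 places the person with the peridot in house 2.
Clue 9: the teacher is in house 5.
Clue 9: the person in the black house is in house 5.
So house 1 gets emerald for gemstone.
So house 2 gets nurse for profession.
So: house 1 = emerald/engineer/blue, house 2 = peridot/nurse/green, house 3 = topaz/doctor/teal, house 4 = diamond/chef/brown, house 5 = ruby/teacher/black.

5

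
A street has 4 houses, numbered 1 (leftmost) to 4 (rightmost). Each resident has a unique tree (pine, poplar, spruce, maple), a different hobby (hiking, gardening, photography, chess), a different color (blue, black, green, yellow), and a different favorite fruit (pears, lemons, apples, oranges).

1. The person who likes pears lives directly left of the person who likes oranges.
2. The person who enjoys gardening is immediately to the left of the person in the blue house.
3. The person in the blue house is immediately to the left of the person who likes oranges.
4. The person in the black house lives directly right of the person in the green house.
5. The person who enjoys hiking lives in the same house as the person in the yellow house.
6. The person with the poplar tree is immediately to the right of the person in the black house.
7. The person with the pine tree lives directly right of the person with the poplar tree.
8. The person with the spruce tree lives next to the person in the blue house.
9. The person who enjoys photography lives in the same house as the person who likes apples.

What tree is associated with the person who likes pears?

poplar

From clue 7, the person with the pine tree must be in house 4.
Clue 7: the person with the poplar tree is in house 3.
That leaves yellow as the color for house 4.
By clue 5, the person who enjoys hiking is in house 4.
The person in the black house is in house 2 (clue 6).
The only color still possible for house 1 is green.
That leaves blue as the color for house 3.
Clue 2: the person who enjoys gardening is in house 2.
Clue 3: the person who likes oranges is in house 4.
Clue 8 places the person with the spruce tree in house 2.
House 1's tree must be maple (nothing else left).
By clue 1, the person who likes pears is in house 3.
So house 1 gets apples for favorite fruit.
The only favorite fruit still possible for house 2 is lemons.
From clue 9, the person who enjoys photography must be in house 1.
So house 3 gets chess for hobby.
So: house 1 = maple/photography/green/apples, house 2 = spruce/gardening/black/lemons, house 3 = poplar/chess/blue/pears, house 4 = pine/hiking/yellow/oranges.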